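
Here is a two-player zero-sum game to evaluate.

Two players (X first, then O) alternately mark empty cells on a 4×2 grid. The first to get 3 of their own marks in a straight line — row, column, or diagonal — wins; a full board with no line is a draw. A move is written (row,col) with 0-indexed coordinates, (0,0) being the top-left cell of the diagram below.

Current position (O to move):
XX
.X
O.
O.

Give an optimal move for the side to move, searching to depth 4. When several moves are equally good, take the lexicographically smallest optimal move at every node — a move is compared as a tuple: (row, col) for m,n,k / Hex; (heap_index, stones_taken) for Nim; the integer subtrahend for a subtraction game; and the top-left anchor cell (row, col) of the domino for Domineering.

O's best at [XX/.X/O./O.]: (1,0)

[XX/.X/O./O.] O move#1: (1,0):+1/XX/OX/O./O.*, (2,1):+0/XX/.X/OO/O., (3,1):-1/XX/.X/O./OO
[XX/OX/O./O.] end (terminal -1, X#2); searched XX/.X/O./O. to 4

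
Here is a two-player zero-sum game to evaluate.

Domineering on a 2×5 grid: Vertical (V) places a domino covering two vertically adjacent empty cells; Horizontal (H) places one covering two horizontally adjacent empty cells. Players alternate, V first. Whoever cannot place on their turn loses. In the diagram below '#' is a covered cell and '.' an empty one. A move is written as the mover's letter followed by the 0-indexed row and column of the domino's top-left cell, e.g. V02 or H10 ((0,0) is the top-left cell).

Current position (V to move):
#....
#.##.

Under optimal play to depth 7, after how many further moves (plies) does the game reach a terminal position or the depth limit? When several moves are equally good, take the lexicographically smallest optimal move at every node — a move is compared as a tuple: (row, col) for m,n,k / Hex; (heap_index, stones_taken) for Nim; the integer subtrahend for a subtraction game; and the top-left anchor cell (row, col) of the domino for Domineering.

PV length from [#..../#.##.]: 2 plies

[#..../#.##.] V move#1: V01:-1/##.../####.*, V04:-1/#...#/#.###
[##.../####.] H move#2: H02:-1/####./####., H03:+1/##.##/####.*
[##.##/####.] end (terminal -1, V#3); searched #..../#.##. to 7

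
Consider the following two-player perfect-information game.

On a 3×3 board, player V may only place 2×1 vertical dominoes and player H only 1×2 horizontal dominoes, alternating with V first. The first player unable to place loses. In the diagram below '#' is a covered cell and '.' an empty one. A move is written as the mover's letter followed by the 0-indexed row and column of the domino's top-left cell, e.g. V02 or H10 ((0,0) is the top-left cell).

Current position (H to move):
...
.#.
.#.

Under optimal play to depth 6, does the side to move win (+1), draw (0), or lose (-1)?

value(.../.#./.#., H) = -1

[.../.#./.#.] H move#1: H00:-1/##./.#./.#.*, H01:-1/.##/.#./.#.
[##./.#./.#.] V move#2: V02:+1/###/.##/.#.*, V10:+1/##./##./##., V12:+1/##./.##/.##
[###/.##/.#.] end (terminal -1, H#3); searched .../.#./.#. to 6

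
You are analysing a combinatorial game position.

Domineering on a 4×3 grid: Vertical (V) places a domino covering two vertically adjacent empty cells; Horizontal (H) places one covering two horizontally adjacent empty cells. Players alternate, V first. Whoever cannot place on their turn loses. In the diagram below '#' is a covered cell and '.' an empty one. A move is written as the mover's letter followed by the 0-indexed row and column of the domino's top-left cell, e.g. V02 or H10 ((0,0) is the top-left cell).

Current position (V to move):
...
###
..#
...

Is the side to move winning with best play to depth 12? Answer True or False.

V winning at [.../###/..#/...]: True

ply 1, V at .../###/..#/... | V20=-1→.../###/#.#/#..; V21=+1→.../###/.##/.#.*
ply 2, H at .../###/.##/.#. | H00=-1→##./###/.##/.#.*; H01=-1→.##/###/.##/.#.
ply 3, V at ##./###/.##/.#. | V20=+1→##./###/###/##.*
ply 4: ##./###/###/##. is terminal -1 (H); from .../###/..#/... depth 12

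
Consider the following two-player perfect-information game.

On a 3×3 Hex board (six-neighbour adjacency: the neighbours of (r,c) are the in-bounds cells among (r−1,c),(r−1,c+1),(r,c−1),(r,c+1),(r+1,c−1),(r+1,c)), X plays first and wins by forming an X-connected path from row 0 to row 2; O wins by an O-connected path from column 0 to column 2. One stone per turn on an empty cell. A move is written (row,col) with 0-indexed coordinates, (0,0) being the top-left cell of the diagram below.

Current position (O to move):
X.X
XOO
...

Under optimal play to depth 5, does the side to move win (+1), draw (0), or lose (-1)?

value(X.X/XOO/..., O) = +1

[X.X/XOO/...] O move#1: (0,1):-1/XOX/XOO/..., (2,0):+1/X.X/XOO/O..*, (2,1):-1/X.X/XOO/.O., (2,2):-1/X.X/XOO/..O
[X.X/XOO/O..] end (terminal -1, X#2); searched X.X/XOO/... to 5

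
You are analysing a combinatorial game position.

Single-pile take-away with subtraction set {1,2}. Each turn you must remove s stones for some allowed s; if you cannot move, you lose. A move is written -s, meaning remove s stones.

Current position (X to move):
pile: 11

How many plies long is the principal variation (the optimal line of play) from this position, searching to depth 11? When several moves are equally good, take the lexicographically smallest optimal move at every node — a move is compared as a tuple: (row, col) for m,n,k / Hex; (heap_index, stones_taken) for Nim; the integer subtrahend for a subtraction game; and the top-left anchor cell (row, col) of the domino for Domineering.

p1 X@[11]: -1[10]-1 -2[9]+1*
p2 O@[9]: -1[8]-1* -2[7]-1
p3 X@[8]: -1[7]-1 -2[6]+1*
p4 O@[6]: -1[5]-1* -2[4]-1
p5 X@[5]: -1[4]-1 -2[3]+1*
p6 O@[3]: -1[2]-1* -2[1]-1
p7 X@[2]: -1[1]-1 -2[0]+1*
p8 O@[0] terminal -1; root [11] d11

PV length from [11]: 7 plies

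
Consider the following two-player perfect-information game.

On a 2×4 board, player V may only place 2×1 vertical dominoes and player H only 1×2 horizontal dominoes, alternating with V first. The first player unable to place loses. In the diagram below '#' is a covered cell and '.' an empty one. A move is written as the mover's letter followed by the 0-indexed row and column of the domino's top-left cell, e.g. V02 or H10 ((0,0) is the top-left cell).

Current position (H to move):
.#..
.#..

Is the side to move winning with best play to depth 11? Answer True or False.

H winning at [.#../.#..]: True

p1 H@[.#../.#..]: H02[.###/.#..]+1* H12[.#../.###]+1
p2 V@[.###/.#..]: V00[####/##..]-1*
p3 H@[####/##..]: H12[####/####]+1*
p4 V@[####/####] terminal -1; root [.#../.#..] d11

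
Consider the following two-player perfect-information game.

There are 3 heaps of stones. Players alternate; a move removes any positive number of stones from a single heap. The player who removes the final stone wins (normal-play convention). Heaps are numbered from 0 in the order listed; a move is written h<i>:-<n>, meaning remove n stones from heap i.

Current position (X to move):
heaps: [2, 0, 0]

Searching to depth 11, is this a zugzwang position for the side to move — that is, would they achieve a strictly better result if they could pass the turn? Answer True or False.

ply 1, X at (2,0,0) | h0:-1=-1→(1,0,0); h0:-2=+1→(0,0,0)*
ply 2: (0,0,0) is terminal -1 (O); from (2,0,0) depth 11
if X skipped the turn, O would face:
~ ply 1, O at (2,0,0) | h0:-1=-1→(1,0,0); h0:-2=+1→(0,0,0)*
~ ply 2: (0,0,0) is terminal -1 (X); from (2,0,0) depth 11
compare (X): move=+1 vs pass=-1

zugzwang((2,0,0), X) = False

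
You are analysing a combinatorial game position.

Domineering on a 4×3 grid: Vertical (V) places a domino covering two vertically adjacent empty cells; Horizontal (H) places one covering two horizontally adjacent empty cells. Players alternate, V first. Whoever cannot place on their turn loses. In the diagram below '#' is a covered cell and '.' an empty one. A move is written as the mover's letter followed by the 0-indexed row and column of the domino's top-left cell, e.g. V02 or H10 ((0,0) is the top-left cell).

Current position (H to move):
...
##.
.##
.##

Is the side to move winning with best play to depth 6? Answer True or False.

ply 1, H at .../##./.##/.## | H00=-1→##./##./.##/.##*; H01=-1→.##/##./.##/.##
ply 2, V at ##./##./.##/.## | V02=+1→###/###/.##/.##*; V20=+1→##./##./###/###
ply 3: ###/###/.##/.## is terminal -1 (H); from .../##./.##/.## depth 6

H winning at [.../##./.##/.##]: False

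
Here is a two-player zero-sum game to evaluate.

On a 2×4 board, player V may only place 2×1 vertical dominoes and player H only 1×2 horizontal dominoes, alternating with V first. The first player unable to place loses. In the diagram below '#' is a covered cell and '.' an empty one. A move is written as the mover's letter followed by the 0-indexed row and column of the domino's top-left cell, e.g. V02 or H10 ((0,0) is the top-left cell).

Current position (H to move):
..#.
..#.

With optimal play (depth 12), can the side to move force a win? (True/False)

H winning at [..#./..#.]: True

[..#./..#.] H move#1: H00:+1/###./..#.*, H10:+1/..#./###.
[###./..#.] V move#2: V03:-1/####/..##*
[####/..##] H move#3: H10:+1/####/####*
[####/####] end (terminal -1, V#4); searched ..#./..#. to 12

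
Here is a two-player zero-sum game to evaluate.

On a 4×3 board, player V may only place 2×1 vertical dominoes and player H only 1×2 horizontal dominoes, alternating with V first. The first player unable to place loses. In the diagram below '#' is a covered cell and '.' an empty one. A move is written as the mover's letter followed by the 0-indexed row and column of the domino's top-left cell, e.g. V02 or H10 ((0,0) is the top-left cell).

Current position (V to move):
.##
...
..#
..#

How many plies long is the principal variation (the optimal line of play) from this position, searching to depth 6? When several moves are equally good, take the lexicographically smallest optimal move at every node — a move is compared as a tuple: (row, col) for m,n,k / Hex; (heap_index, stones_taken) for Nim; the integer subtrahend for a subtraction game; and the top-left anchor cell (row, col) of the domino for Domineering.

[.##/.../..#/..#] V move#1: V00:-1/###/#../..#/..#, V10:+1/.##/#../#.#/..#*, V11:+1/.##/.#./.##/..#, V20:+1/.##/.../#.#/#.#, V21:+1/.##/.../.##/.##
[.##/#../#.#/..#] H move#2: H11:-1/.##/###/#.#/..#*, H30:-1/.##/#../#.#/###
[.##/###/#.#/..#] V move#3: V21:+1/.##/###/###/.##*
[.##/###/###/.##] end (terminal -1, H#4); searched .##/.../..#/..# to 6

PV length from [.##/.../..#/..#]: 3 plies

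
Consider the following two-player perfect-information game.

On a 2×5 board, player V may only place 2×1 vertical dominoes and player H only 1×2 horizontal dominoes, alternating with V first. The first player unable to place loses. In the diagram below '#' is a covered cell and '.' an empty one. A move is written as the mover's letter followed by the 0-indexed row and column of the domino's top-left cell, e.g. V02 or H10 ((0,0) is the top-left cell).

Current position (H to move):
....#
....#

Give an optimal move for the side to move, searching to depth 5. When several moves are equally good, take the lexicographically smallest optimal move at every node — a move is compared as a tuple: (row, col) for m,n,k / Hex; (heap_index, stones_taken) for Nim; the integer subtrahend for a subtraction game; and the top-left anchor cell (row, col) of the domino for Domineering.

p1 H@[....#/....#]: H00[##..#/....#]-1 H01[.##.#/....#]+1* H02[..###/....#]-1 H10[....#/##..#]-1 H11[....#/.##.#]+1 H12[....#/..###]-1
p2 V@[.##.#/....#]: V00[###.#/#...#]-1* V03[.####/...##]-1
p3 H@[###.#/#...#]: H11[###.#/###.#]-1 H12[###.#/#.###]+1*
p4 V@[###.#/#.###] terminal -1; root [....#/....#] d5

H's best at [....#/....#]: H01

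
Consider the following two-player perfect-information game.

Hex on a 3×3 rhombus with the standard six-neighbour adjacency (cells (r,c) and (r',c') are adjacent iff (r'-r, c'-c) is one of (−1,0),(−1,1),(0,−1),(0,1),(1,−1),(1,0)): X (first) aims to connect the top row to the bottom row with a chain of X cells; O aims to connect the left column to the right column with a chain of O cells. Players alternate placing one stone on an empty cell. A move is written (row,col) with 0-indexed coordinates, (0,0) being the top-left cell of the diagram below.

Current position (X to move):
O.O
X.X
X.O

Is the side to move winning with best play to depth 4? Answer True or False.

[O.O/X.X/X.O] X move#1: (0,1):+1/OXO/X.X/X.O*, (1,1):-1/O.O/XXX/X.O, (2,1):-1/O.O/X.X/XXO
[OXO/X.X/X.O] end (terminal -1, O#2); searched O.O/X.X/X.O to 4

X winning at [O.O/X.X/X.O]: True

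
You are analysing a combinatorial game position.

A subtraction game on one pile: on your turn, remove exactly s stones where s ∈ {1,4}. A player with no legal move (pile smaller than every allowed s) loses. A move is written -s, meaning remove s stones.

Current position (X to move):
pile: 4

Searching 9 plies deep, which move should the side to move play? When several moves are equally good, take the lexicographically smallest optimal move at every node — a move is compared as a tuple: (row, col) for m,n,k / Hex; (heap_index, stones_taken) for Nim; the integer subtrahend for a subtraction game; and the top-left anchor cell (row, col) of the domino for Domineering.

X's best at [4]: -4

p1 X@[4]: -1[3]-1 -4[0]+1*
p2 O@[0] terminal -1; root [4] d9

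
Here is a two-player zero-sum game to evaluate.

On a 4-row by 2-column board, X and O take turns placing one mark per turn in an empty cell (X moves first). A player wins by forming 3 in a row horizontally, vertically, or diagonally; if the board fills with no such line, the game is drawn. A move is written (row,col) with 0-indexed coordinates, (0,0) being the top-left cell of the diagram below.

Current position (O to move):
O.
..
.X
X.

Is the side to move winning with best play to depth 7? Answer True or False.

O winning at [O./../.X/X.]: False

[O./../.X/X.] O move#1: (0,1):+0/OO/../.X/X.*, (1,0):+0/O./O./.X/X., (1,1):+0/O./.O/.X/X., (2,0):+0/O./../OX/X., (3,1):+0/O./../.X/XO
[OO/../.X/X.] X move#2: (1,0):+0/OO/X./.X/X.*, (1,1):+0/OO/.X/.X/X., (2,0):+0/OO/../XX/X., (3,1):+0/OO/../.X/XX
[OO/X./.X/X.] O move#3: (1,1):-1/OO/XO/.X/X., (2,0):+0/OO/X./OX/X.*, (3,1):-1/OO/X./.X/XO
[OO/X./OX/X.] X move#4: (1,1):+0/OO/XX/OX/X.*, (3,1):+0/OO/X./OX/XX
[OO/XX/OX/X.] O move#5: (3,1):+0/OO/XX/OX/XO*
[OO/XX/OX/XO] end (terminal +0, X#6); searched O./../.X/X. to 7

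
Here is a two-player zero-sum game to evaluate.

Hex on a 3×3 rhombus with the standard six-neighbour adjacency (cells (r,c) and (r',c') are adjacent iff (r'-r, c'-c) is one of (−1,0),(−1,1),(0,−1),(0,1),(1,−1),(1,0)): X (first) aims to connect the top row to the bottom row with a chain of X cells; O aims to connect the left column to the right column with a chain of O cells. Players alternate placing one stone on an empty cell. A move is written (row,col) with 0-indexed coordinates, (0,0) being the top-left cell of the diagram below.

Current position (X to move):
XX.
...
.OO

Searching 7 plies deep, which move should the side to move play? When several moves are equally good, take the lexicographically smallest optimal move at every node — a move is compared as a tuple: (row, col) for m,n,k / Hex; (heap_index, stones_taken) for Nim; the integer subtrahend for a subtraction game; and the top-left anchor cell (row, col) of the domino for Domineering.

[XX./.../.OO] X move#1: (0,2):-1/XXX/.../.OO, (1,0):-1/XX./X../.OO, (1,1):-1/XX./.X./.OO, (1,2):-1/XX./..X/.OO, (2,0):+1/XX./.../XOO*
[XX./.../XOO] O move#2: (0,2):-1/XXO/.../XOO*, (1,0):-1/XX./O../XOO, (1,1):-1/XX./.O./XOO, (1,2):-1/XX./..O/XOO
[XXO/.../XOO] X move#3: (1,0):+1/XXO/X../XOO*, (1,1):+1/XXO/.X./XOO, (1,2):+1/XXO/..X/XOO
[XXO/X../XOO] end (terminal -1, O#4); searched XX./.../.OO to 7

X's best at [XX./.../.OO]: (2,0)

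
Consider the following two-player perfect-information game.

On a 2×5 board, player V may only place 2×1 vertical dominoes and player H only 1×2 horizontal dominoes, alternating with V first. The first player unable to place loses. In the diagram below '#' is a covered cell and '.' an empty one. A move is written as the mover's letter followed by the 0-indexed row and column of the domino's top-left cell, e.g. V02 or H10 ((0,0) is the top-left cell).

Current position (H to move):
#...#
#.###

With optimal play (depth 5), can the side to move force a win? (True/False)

[#...#/#.###] H move#1: H01:+1/###.#/#.###*, H02:-1/#.###/#.###
[###.#/#.###] end (terminal -1, V#2); searched #...#/#.### to 5

H winning at [#...#/#.###]: True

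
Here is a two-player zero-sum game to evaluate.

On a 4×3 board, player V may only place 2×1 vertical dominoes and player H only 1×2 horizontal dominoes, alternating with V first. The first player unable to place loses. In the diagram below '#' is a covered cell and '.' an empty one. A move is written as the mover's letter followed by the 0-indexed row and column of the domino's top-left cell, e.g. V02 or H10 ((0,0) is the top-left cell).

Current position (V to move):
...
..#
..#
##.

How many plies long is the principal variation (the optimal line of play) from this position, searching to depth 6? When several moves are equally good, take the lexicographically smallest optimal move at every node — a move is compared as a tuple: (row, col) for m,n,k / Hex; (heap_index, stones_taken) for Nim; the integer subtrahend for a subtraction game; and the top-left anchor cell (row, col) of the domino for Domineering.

[.../..#/..#/##.] V move#1: V00:+1/#../#.#/..#/##.*, V01:+1/.#./.##/..#/##., V10:+1/.../#.#/#.#/##., V11:+1/.../.##/.##/##.
[#../#.#/..#/##.] H move#2: H01:-1/###/#.#/..#/##.*, H20:-1/#../#.#/###/##.
[###/#.#/..#/##.] V move#3: V11:+1/###/###/.##/##.*
[###/###/.##/##.] end (terminal -1, H#4); searched .../..#/..#/##. to 6

PV length from [.../..#/..#/##.]: 3 plies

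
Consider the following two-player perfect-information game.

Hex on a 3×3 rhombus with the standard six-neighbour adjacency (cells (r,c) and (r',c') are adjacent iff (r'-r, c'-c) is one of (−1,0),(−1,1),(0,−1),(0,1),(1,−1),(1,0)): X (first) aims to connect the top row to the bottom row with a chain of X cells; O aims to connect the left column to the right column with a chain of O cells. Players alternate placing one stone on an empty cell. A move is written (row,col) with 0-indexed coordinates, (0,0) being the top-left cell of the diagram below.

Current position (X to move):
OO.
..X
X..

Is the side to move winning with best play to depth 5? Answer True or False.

X winning at [OO./..X/X..]: True

p1 X@[OO./..X/X..]: (0,2)[OOX/..X/X..]+1* (1,0)[OO./X.X/X..]-1 (1,1)[OO./.XX/X..]-1 (2,1)[OO./..X/XX.]-1 (2,2)[OO./..X/X.X]-1
p2 O@[OOX/..X/X..]: (1,0)[OOX/O.X/X..]-1* (1,1)[OOX/.OX/X..]-1 (2,1)[OOX/..X/XO.]-1 (2,2)[OOX/..X/X.O]-1
p3 X@[OOX/O.X/X..]: (1,1)[OOX/OXX/X..]+1* (2,1)[OOX/O.X/XX.]+1 (2,2)[OOX/O.X/X.X]+1
p4 O@[OOX/OXX/X..] terminal -1; root [OO./..X/X..] d5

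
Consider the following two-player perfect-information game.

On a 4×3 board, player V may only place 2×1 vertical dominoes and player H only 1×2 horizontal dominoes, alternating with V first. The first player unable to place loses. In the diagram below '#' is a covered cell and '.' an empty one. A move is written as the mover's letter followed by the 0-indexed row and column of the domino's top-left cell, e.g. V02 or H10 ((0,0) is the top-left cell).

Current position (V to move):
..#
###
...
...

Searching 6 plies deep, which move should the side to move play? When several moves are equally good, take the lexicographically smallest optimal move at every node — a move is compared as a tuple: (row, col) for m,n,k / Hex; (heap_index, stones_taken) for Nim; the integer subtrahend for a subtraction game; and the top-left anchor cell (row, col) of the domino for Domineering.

[..#/###/.../...] V move#1: V20:-1/..#/###/#../#.., V21:+1/..#/###/.#./.#.*, V22:-1/..#/###/..#/..#
[..#/###/.#./.#.] H move#2: H00:-1/###/###/.#./.#.*
[###/###/.#./.#.] V move#3: V20:+1/###/###/##./##.*, V22:+1/###/###/.##/.##
[###/###/##./##.] end (terminal -1, H#4); searched ..#/###/.../... to 6

V's best at [..#/###/.../...]: V21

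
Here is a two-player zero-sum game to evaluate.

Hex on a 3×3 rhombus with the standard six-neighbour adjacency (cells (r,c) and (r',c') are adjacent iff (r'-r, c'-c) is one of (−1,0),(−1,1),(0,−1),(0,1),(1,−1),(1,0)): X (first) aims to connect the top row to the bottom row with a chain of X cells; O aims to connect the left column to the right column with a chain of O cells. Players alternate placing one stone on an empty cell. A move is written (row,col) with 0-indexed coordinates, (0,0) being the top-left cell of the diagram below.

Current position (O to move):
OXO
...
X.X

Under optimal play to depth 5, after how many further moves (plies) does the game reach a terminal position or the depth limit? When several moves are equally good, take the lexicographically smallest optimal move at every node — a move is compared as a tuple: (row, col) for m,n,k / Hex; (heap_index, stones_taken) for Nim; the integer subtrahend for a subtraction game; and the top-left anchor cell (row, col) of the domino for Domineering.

PV length from [OXO/.../X.X]: 2 plies

[OXO/.../X.X] O move#1: (1,0):-1/OXO/O../X.X*, (1,1):-1/OXO/.O./X.X, (1,2):-1/OXO/..O/X.X, (2,1):-1/OXO/.../XOX
[OXO/O../X.X] X move#2: (1,1):+1/OXO/OX./X.X*, (1,2):-1/OXO/O.X/X.X, (2,1):-1/OXO/O../XXX
[OXO/OX./X.X] end (terminal -1, O#3); searched OXO/.../X.X to 5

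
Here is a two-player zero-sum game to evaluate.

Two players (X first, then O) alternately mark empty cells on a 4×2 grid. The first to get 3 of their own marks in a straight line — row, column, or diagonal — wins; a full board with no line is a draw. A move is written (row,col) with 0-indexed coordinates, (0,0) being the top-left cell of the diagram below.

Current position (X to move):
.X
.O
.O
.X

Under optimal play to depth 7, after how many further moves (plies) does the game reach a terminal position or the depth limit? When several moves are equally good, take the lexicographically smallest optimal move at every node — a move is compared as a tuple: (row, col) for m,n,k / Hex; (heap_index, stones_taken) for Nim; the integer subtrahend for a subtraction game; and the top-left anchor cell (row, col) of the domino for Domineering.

PV length from [.X/.O/.O/.X]: 4 plies

p1 X@[.X/.O/.O/.X]: (0,0)[XX/.O/.O/.X]+0* (1,0)[.X/XO/.O/.X]+0 (2,0)[.X/.O/XO/.X]+0 (3,0)[.X/.O/.O/XX]+0
p2 O@[XX/.O/.O/.X]: (1,0)[XX/OO/.O/.X]+0* (2,0)[XX/.O/OO/.X]+0 (3,0)[XX/.O/.O/OX]+0
p3 X@[XX/OO/.O/.X]: (2,0)[XX/OO/XO/.X]+0* (3,0)[XX/OO/.O/XX]+0
p4 O@[XX/OO/XO/.X]: (3,0)[XX/OO/XO/OX]+0*
p5 X@[XX/OO/XO/OX] terminal +0; root [.X/.O/.O/.X] d7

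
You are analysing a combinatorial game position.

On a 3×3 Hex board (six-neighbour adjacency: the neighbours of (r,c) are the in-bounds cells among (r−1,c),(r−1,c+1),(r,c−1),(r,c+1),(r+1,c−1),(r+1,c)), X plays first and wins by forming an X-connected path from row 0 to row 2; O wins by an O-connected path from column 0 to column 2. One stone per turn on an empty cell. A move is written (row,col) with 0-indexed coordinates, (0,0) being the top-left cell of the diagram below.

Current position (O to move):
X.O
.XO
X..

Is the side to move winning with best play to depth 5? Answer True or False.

p1 O@[X.O/.XO/X..]: (0,1)[XOO/.XO/X..]-1* (1,0)[X.O/OXO/X..]-1 (2,1)[X.O/.XO/XO.]-1 (2,2)[X.O/.XO/X.O]-1
p2 X@[XOO/.XO/X..]: (1,0)[XOO/XXO/X..]+1* (2,1)[XOO/.XO/XX.]-1 (2,2)[XOO/.XO/X.X]-1
p3 O@[XOO/XXO/X..] terminal -1; root [X.O/.XO/X..] d5

O winning at [X.O/.XO/X..]: False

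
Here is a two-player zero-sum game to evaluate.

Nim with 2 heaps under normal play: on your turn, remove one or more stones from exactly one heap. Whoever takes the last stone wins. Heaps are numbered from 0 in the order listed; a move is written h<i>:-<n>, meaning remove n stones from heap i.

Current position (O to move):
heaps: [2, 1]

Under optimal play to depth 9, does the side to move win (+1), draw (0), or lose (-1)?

ply 1, O at (2,1) | h0:-1=+1→(1,1)*; h0:-2=-1→(0,1); h1:-1=-1→(2,0)
ply 2, X at (1,1) | h0:-1=-1→(0,1)*; h1:-1=-1→(1,0)
ply 3, O at (0,1) | h1:-1=+1→(0,0)*
ply 4: (0,0) is terminal -1 (X); from (2,1) depth 9

value((2,1), O) = +1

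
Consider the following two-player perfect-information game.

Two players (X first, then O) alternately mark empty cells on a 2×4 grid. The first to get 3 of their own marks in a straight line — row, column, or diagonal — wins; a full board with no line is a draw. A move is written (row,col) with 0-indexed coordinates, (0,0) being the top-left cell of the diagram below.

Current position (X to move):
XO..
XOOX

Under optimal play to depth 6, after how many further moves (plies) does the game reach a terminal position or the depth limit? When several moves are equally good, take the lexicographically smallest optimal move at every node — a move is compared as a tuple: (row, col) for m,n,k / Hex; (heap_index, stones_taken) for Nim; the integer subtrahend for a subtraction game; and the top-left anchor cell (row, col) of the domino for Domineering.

ply 1, X at XO../XOOX | (0,2)=+0→XOX./XOOX*; (0,3)=+0→XO.X/XOOX
ply 2, O at XOX./XOOX | (0,3)=+0→XOXO/XOOX*
ply 3: XOXO/XOOX is terminal +0 (X); from XO../XOOX depth 6

PV length from [XO../XOOX]: 2 plies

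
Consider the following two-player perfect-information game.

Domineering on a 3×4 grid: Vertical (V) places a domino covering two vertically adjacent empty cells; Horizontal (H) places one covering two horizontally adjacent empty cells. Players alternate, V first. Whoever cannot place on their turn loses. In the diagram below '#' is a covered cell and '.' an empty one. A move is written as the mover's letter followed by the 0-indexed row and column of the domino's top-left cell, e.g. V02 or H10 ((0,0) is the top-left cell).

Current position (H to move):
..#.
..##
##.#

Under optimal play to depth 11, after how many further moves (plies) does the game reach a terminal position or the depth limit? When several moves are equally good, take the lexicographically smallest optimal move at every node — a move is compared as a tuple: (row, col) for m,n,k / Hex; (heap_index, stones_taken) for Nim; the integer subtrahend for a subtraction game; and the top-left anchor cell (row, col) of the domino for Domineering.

[..#./..##/##.#] H move#1: H00:+1/###./..##/##.#*, H10:+1/..#./####/##.#
[###./..##/##.#] end (terminal -1, V#2); searched ..#./..##/##.# to 11

PV length from [..#./..##/##.#]: 1 ply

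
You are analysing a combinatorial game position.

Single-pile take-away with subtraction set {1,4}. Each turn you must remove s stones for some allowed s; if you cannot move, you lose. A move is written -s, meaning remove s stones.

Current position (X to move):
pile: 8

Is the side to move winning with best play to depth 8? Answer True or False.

p1 X@[8]: -1[7]+1* -4[4]-1
p2 O@[7]: -1[6]-1* -4[3]-1
p3 X@[6]: -1[5]+1* -4[2]+1
p4 O@[5]: -1[4]-1* -4[1]-1
p5 X@[4]: -1[3]-1 -4[0]+1*
p6 O@[0] terminal -1; root [8] d8

X winning at [8]: True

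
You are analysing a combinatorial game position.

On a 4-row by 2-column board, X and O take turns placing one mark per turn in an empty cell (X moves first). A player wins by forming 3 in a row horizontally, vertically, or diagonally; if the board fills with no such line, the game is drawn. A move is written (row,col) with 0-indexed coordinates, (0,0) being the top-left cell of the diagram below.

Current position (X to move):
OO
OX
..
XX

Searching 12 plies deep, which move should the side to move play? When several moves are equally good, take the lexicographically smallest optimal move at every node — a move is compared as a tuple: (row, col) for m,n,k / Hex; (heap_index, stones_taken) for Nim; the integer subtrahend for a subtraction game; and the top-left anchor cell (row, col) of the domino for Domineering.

X's best at [OO/OX/../XX]: (2,1)

ply 1, X at OO/OX/../XX | (2,0)=+0→OO/OX/X./XX; (2,1)=+1→OO/OX/.X/XX*
ply 2: OO/OX/.X/XX is terminal -1 (O); from OO/OX/../XX depth 12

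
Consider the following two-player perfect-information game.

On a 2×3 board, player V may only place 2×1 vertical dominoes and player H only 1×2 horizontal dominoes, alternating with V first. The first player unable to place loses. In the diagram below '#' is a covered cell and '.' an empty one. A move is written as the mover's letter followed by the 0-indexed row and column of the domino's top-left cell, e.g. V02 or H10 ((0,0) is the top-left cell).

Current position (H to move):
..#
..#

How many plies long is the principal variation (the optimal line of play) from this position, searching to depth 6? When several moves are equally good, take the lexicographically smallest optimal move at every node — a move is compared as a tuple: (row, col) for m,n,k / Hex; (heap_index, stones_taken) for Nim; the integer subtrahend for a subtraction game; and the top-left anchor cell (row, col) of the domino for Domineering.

PV length from [..#/..#]: 1 ply

p1 H@[..#/..#]: H00[###/..#]+1* H10[..#/###]+1
p2 V@[###/..#] terminal -1; root [..#/..#] d6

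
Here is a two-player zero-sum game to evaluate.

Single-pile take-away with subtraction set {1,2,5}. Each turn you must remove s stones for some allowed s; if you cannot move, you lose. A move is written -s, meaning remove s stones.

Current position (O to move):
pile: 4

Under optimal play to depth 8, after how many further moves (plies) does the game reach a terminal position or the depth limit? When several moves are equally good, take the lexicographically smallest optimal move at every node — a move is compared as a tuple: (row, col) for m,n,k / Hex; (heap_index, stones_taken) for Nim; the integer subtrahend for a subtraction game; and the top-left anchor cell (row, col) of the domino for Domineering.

PV length from [4]: 3 plies

ply 1, O at 4 | -1=+1→3*; -2=-1→2
ply 2, X at 3 | -1=-1→2*; -2=-1→1
ply 3, O at 2 | -1=-1→1; -2=+1→0*
ply 4: 0 is terminal -1 (X); from 4 depth 8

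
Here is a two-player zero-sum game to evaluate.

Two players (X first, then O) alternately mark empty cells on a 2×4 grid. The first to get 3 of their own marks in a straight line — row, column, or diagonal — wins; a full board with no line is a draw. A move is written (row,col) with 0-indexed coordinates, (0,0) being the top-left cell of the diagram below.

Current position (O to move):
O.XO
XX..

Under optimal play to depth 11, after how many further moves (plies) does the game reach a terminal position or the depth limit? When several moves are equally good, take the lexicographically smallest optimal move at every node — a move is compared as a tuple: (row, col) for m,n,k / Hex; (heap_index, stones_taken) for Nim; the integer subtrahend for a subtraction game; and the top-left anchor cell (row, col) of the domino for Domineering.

[O.XO/XX..] O move#1: (0,1):-1/OOXO/XX.., (1,2):+0/O.XO/XXO.*, (1,3):-1/O.XO/XX.O
[O.XO/XXO.] X move#2: (0,1):+0/OXXO/XXO.*, (1,3):+0/O.XO/XXOX
[OXXO/XXO.] O move#3: (1,3):+0/OXXO/XXOO*
[OXXO/XXOO] end (terminal +0, X#4); searched O.XO/XX.. to 11

PV length from [O.XO/XX..]: 3 plies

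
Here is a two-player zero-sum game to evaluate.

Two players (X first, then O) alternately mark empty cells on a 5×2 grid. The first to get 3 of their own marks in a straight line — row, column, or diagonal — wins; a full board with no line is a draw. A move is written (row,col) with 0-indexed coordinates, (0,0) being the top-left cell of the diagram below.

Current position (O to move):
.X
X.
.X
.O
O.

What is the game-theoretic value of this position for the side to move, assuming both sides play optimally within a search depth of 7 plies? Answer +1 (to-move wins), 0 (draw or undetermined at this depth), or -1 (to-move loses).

ply 1, O at .X/X./.X/.O/O. | (0,0)=-1→OX/X./.X/.O/O.*; (1,1)=-1→.X/XO/.X/.O/O.; (2,0)=-1→.X/X./OX/.O/O.; (3,0)=-1→.X/X./.X/OO/O.; (4,1)=-1→.X/X./.X/.O/OO
ply 2, X at OX/X./.X/.O/O. | (1,1)=+1→OX/XX/.X/.O/O.*; (2,0)=+1→OX/X./XX/.O/O.; (3,0)=+1→OX/X./.X/XO/O.; (4,1)=+0→OX/X./.X/.O/OX
ply 3: OX/XX/.X/.O/O. is terminal -1 (O); from .X/X./.X/.O/O. depth 7

value(.X/X./.X/.O/O., O) = -1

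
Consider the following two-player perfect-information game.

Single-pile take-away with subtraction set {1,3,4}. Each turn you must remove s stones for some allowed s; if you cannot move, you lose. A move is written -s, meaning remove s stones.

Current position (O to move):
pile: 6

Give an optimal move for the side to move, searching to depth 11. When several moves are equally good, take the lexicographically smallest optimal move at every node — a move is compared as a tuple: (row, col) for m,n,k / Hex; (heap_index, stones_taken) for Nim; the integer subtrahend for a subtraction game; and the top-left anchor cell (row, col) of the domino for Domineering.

O's best at [6]: -4

[6] O move#1: -1:-1/5, -3:-1/3, -4:+1/2*
[2] X move#2: -1:-1/1*
[1] O move#3: -1:+1/0*
[0] end (terminal -1, X#4); searched 6 to 11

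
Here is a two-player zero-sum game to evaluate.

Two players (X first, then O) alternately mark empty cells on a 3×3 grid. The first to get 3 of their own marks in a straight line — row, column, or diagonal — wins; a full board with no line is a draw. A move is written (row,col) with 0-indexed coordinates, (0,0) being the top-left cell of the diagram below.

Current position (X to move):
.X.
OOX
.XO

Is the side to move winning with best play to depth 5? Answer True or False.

X winning at [.X./OOX/.XO]: False

ply 1, X at .X./OOX/.XO | (0,0)=+0→XX./OOX/.XO*; (0,2)=-1→.XX/OOX/.XO; (2,0)=-1→.X./OOX/XXO
ply 2, O at XX./OOX/.XO | (0,2)=+0→XXO/OOX/.XO*; (2,0)=-1→XX./OOX/OXO
ply 3, X at XXO/OOX/.XO | (2,0)=+0→XXO/OOX/XXO*
ply 4: XXO/OOX/XXO is terminal +0 (O); from .X./OOX/.XO depth 5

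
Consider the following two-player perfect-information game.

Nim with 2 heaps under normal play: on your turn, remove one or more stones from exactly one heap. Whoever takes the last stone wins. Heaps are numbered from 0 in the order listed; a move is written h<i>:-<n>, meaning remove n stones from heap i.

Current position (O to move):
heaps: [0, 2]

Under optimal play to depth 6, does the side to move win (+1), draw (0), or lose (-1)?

ply 1, O at (0,2) | h1:-1=-1→(0,1); h1:-2=+1→(0,0)*
ply 2: (0,0) is terminal -1 (X); from (0,2) depth 6

value((0,2), O) = +1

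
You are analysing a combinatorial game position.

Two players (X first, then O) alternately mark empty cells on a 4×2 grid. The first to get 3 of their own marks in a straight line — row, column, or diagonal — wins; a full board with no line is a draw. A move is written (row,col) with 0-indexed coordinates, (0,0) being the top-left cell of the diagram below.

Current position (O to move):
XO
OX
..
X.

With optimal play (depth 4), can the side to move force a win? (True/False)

ply 1, O at XO/OX/../X. | (2,0)=+0→XO/OX/O./X.*; (2,1)=+0→XO/OX/.O/X.; (3,1)=+0→XO/OX/../XO
ply 2, X at XO/OX/O./X. | (2,1)=+0→XO/OX/OX/X.*; (3,1)=+0→XO/OX/O./XX
ply 3, O at XO/OX/OX/X. | (3,1)=+0→XO/OX/OX/XO*
ply 4: XO/OX/OX/XO is terminal +0 (X); from XO/OX/../X. depth 4

O winning at [XO/OX/../X.]: False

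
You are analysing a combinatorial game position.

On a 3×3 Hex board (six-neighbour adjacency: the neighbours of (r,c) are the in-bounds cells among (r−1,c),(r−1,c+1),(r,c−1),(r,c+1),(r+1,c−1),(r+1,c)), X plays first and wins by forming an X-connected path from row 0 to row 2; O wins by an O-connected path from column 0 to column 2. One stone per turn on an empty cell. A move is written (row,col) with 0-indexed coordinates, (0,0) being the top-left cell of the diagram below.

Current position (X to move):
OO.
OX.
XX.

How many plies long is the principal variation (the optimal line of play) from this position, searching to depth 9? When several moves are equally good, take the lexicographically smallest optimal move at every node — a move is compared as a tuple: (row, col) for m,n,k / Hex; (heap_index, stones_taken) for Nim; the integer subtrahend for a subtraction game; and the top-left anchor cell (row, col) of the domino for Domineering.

ply 1, X at OO./OX./XX. | (0,2)=+1→OOX/OX./XX.*; (1,2)=-1→OO./OXX/XX.; (2,2)=-1→OO./OX./XXX
ply 2: OOX/OX./XX. is terminal -1 (O); from OO./OX./XX. depth 9

PV length from [OO./OX./XX.]: 1 ply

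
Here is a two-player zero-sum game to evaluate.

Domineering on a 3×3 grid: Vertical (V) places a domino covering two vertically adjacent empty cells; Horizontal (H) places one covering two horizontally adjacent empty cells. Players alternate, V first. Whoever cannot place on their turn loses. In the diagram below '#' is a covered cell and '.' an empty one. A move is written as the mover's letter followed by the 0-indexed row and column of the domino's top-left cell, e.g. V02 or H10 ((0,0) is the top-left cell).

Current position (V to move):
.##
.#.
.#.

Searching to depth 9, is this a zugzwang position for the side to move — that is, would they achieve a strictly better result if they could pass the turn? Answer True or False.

zugzwang(.##/.#./.#., V) = False

[.##/.#./.#.] V move#1: V00:+1/###/##./.#.*, V10:+1/.##/##./##., V12:+1/.##/.##/.##
[###/##./.#.] end (terminal -1, H#2); searched .##/.#./.#. to 9
suppose V passes — search the same position with H to move:
pass> [.##/.#./.#.] end (terminal -1, H#1); searched .##/.#./.#. to 9
for V: play +1, pass +1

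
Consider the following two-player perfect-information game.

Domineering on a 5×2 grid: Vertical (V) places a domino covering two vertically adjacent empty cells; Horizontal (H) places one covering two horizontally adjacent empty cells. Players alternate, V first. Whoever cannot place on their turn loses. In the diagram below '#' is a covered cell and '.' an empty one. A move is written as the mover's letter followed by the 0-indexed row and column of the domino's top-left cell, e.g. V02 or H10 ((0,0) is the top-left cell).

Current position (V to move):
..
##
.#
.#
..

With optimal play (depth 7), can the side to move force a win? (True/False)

V winning at [../##/.#/.#/..]: False

ply 1, V at ../##/.#/.#/.. | V20=-1→../##/##/##/..*; V30=-1→../##/.#/##/#.
ply 2, H at ../##/##/##/.. | H00=+1→##/##/##/##/..*; H40=+1→../##/##/##/##
ply 3: ##/##/##/##/.. is terminal -1 (V); from ../##/.#/.#/.. depth 7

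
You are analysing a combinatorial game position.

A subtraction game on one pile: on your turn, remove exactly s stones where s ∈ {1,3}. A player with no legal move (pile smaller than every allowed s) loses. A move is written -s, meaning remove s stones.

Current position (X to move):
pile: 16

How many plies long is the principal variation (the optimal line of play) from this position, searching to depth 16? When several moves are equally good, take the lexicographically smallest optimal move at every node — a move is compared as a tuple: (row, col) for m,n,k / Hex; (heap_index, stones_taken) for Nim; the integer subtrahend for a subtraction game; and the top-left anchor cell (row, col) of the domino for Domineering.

PV length from [16]: 16 plies

p1 X@[16]: -1[15]-1* -3[13]-1
p2 O@[15]: -1[14]+1* -3[12]+1
p3 X@[14]: -1[13]-1* -3[11]-1
p4 O@[13]: -1[12]+1* -3[10]+1
p5 X@[12]: -1[11]-1* -3[9]-1
p6 O@[11]: -1[10]+1* -3[8]+1
p7 X@[10]: -1[9]-1* -3[7]-1
p8 O@[9]: -1[8]+1* -3[6]+1
p9 X@[8]: -1[7]-1* -3[5]-1
p10 O@[7]: -1[6]+1* -3[4]+1
p11 X@[6]: -1[5]-1* -3[3]-1
p12 O@[5]: -1[4]+1* -3[2]+1
p13 X@[4]: -1[3]-1* -3[1]-1
p14 O@[3]: -1[2]+1* -3[0]+1
p15 X@[2]: -1[1]-1*
p16 O@[1]: -1[0]+1*
p17 X@[0] terminal -1; root [16] d16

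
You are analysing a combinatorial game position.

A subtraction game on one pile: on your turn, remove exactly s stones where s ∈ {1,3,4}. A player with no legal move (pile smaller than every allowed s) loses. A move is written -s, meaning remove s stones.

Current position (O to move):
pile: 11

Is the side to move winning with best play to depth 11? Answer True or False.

[11] O move#1: -1:-1/10, -3:-1/8, -4:+1/7*
[7] X move#2: -1:-1/6*, -3:-1/4, -4:-1/3
[6] O move#3: -1:-1/5, -3:-1/3, -4:+1/2*
[2] X move#4: -1:-1/1*
[1] O move#5: -1:+1/0*
[0] end (terminal -1, X#6); searched 11 to 11

O winning at [11]: True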